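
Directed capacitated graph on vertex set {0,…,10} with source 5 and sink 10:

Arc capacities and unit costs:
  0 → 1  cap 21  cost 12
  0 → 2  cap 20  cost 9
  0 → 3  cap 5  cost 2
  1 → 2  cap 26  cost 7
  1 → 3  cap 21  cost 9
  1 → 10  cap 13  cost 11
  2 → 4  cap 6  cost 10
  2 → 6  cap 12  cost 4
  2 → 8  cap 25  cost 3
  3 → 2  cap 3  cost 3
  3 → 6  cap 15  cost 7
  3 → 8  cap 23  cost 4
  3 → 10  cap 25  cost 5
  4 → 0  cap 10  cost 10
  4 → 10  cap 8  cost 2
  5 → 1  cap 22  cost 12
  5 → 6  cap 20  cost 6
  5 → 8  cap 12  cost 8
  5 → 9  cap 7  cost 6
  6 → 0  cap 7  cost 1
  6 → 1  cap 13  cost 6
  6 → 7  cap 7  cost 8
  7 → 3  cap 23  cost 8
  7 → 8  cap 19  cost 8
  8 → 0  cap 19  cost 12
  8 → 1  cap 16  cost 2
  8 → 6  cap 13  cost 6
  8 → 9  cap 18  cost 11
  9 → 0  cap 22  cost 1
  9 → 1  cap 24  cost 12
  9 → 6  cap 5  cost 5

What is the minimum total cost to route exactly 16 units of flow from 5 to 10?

shortest-cost path #1: 5→6→0→3→10 push 5 @ unit cost 14 (adds 70)
shortest-cost path #2: 5→8→1→10 push 11 @ unit cost 21 (adds 231)
total cost = 301

Minimum cost for 16 units: 301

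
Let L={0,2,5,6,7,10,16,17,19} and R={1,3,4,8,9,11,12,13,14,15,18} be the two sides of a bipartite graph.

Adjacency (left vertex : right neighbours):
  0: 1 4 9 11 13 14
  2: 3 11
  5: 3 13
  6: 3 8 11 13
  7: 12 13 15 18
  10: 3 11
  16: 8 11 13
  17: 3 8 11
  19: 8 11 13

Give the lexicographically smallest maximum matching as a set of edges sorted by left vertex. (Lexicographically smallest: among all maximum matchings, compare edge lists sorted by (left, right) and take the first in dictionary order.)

Lex-smallest maximum matching: {(0,1), (2,3), (5,13), (6,8), (7,12), (10,11)}

|M| = 6 (so the lex-smallest maximum matching has 6 edges)
process left vertices in ascending order; for each, take the smallest-labelled available neighbour that still permits 6 edges overall, or leave it unmatched if none does
lex-smallest matching: {0-1, 2-3, 5-13, 6-8, 7-12, 10-11}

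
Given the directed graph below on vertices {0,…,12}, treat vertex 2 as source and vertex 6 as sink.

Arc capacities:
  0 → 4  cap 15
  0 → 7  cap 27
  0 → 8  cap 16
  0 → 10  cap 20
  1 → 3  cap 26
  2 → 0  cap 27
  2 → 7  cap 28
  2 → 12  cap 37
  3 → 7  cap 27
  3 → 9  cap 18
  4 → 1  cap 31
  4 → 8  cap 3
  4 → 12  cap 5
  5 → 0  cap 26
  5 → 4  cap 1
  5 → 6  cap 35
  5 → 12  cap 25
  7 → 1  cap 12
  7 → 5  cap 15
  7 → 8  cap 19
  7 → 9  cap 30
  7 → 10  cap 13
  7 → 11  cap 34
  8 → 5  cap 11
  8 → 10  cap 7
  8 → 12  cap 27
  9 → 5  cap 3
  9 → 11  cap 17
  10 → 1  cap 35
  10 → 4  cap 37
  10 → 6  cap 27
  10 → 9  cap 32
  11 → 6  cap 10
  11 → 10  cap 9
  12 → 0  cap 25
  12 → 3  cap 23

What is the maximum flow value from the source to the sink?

Maximum flow value: 66

augment #1: 2→0→10→6 bottleneck 20, total now 20
augment #2: 2→7→5→6 bottleneck 15, total now 35
augment #3: 2→7→10→6 bottleneck 7, total now 42
augment #4: 2→7→11→6 bottleneck 6, total now 48
augment #5: 2→0→7→11→6 bottleneck 4, total now 52
augment #6: 2→0→8→5→6 bottleneck 3, total now 55
augment #7: 2→12→0→8→5→6 bottleneck 8, total now 63
augment #8: 2→12→3→9→5→6 bottleneck 3, total now 66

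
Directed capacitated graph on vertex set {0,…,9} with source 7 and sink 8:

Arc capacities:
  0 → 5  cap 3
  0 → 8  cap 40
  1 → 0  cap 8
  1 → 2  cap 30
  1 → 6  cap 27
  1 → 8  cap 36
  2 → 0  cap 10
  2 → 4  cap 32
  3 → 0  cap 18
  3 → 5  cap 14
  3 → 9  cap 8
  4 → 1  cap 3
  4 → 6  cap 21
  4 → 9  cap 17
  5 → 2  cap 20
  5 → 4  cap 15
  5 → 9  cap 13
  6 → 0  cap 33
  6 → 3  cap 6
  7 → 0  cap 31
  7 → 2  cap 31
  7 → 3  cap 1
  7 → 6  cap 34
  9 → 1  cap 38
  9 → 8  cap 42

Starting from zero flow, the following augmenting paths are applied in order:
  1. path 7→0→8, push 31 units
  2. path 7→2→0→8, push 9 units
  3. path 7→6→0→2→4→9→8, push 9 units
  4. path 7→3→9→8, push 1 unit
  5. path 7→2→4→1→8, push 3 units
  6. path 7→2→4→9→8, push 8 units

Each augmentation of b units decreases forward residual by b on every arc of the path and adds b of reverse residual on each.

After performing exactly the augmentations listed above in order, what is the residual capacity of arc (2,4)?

after path 1 (7→0→8, push 31): res(2,4)=32
after path 2 (7→2→0→8, push 9): res(2,4)=32
after path 3 (7→6→0→2→4→9→8, push 9): res(2,4)=23
after path 4 (7→3→9→8, push 1): res(2,4)=23
after path 5 (7→2→4→1→8, push 3): res(2,4)=20
after path 6 (7→2→4→9→8, push 8): res(2,4)=12

Residual capacity of (2,4): 12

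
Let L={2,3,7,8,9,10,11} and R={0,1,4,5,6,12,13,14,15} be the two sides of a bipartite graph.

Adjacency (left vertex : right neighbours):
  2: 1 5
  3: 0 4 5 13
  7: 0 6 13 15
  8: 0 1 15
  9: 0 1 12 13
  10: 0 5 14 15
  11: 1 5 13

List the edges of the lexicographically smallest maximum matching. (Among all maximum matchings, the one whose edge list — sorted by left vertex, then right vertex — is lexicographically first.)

|M| = 7 (so the lex-smallest maximum matching has 7 edges)
process left vertices in ascending order; for each, take the smallest-labelled available neighbour that still permits 7 edges overall, or leave it unmatched if none does
lex-smallest matching: {2-1, 3-0, 7-6, 8-15, 9-12, 10-5, 11-13}

Lex-smallest maximum matching: {(2,1), (3,0), (7,6), (8,15), (9,12), (10,5), (11,13)}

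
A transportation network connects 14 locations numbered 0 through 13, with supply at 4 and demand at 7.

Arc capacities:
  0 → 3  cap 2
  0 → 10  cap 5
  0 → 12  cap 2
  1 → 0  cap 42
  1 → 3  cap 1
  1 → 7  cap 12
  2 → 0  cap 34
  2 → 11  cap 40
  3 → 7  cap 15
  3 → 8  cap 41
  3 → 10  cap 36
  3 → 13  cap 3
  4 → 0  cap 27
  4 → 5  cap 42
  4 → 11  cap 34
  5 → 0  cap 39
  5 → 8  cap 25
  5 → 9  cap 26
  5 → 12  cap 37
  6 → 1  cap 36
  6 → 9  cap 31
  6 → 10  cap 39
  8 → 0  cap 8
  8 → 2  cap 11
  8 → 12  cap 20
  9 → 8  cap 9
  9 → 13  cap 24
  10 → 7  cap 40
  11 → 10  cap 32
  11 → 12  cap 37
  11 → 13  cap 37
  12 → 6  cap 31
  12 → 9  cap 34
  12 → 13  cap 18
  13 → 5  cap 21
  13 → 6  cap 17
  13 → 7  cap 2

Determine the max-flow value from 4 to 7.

augment #1: 4→0→3→7 bottleneck 2, total now 2
augment #2: 4→0→10→7 bottleneck 5, total now 7
augment #3: 4→11→10→7 bottleneck 32, total now 39
augment #4: 4→11→13→7 bottleneck 2, total now 41
augment #5: 4→0→12→6→1→7 bottleneck 2, total now 43
augment #6: 4→5→12→6→1→7 bottleneck 10, total now 53
augment #7: 4→5→12→6→10→7 bottleneck 3, total now 56
augment #8: 4→5→12→6→1→3→7 bottleneck 1, total now 57

Maximum flow value: 57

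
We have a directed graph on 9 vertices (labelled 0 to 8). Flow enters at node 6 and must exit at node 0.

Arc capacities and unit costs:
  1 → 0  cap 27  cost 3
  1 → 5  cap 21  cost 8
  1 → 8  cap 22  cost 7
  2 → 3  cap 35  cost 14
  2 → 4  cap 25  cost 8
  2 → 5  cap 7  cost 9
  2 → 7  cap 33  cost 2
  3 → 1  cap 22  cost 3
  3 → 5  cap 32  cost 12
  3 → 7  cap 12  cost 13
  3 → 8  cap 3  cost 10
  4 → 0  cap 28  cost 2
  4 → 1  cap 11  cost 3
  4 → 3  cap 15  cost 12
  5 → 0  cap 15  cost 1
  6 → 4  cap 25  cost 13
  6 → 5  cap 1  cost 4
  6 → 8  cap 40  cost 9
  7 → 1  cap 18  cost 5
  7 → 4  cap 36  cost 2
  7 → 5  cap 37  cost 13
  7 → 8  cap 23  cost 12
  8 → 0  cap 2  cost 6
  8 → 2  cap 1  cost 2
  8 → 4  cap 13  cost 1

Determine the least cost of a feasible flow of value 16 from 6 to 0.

shortest-cost path #1: 6→5→0 push 1 @ unit cost 5 (adds 5)
shortest-cost path #2: 6→8→4→0 push 13 @ unit cost 12 (adds 156)
shortest-cost path #3: 6→8→0 push 2 @ unit cost 15 (adds 30)
total cost = 191

Minimum cost for 16 units: 191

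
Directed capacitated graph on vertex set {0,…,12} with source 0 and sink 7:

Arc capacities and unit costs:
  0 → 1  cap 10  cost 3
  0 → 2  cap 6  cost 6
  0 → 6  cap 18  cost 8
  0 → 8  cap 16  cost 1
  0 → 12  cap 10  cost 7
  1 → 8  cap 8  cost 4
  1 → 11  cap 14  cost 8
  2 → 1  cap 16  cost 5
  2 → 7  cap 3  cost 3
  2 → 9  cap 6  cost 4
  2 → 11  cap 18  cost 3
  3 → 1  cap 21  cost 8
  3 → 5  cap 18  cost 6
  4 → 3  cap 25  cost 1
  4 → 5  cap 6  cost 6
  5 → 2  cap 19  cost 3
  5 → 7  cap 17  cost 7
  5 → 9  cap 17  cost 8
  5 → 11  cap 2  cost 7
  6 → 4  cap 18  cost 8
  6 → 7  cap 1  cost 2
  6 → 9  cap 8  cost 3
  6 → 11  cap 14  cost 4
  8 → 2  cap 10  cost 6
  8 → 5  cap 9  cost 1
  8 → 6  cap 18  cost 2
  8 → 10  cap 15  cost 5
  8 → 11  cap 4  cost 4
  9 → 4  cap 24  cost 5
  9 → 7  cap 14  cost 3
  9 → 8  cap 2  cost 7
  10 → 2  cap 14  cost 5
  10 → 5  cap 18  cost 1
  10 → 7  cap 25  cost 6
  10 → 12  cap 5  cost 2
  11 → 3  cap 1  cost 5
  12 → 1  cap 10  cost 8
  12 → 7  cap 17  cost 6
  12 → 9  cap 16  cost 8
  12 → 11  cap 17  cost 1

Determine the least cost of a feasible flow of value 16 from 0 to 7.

Minimum cost for 16 units: 137

shortest-cost path #1: 0→8→6→7 push 1 @ unit cost 5 (adds 5)
shortest-cost path #2: 0→8→5→2→7 push 3 @ unit cost 8 (adds 24)
shortest-cost path #3: 0→8→5→7 push 6 @ unit cost 9 (adds 54)
shortest-cost path #4: 0→8→6→9→7 push 6 @ unit cost 9 (adds 54)
total cost = 137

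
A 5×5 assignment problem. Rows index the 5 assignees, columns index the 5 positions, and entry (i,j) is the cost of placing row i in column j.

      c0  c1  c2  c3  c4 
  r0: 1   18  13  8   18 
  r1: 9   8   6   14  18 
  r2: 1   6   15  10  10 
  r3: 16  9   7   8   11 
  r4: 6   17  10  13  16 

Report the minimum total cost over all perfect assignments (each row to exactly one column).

Minimum assignment cost: 37

one of 4 optimal assignments: row0→col0 (cost 1), row1→col1 (cost 8), row2→col4 (cost 10), row3→col3 (cost 8), row4→col2 (cost 10)
total = 1 + 8 + 10 + 8 + 10 = 37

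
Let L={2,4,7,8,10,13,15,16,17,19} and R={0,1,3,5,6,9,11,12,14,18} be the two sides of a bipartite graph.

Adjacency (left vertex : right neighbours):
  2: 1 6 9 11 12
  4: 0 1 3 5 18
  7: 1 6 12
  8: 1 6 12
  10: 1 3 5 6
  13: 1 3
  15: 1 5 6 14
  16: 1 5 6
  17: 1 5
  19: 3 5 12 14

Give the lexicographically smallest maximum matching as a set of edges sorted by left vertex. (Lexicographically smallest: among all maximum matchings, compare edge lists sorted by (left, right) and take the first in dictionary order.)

Lex-smallest maximum matching: {(2,9), (4,0), (7,1), (8,6), (10,3), (15,14), (16,5), (19,12)}

|M| = 8 (so the lex-smallest maximum matching has 8 edges)
process left vertices in ascending order; for each, take the smallest-labelled available neighbour that still permits 8 edges overall, or leave it unmatched if none does
lex-smallest matching: {2-9, 4-0, 7-1, 8-6, 10-3, 15-14, 16-5, 19-12}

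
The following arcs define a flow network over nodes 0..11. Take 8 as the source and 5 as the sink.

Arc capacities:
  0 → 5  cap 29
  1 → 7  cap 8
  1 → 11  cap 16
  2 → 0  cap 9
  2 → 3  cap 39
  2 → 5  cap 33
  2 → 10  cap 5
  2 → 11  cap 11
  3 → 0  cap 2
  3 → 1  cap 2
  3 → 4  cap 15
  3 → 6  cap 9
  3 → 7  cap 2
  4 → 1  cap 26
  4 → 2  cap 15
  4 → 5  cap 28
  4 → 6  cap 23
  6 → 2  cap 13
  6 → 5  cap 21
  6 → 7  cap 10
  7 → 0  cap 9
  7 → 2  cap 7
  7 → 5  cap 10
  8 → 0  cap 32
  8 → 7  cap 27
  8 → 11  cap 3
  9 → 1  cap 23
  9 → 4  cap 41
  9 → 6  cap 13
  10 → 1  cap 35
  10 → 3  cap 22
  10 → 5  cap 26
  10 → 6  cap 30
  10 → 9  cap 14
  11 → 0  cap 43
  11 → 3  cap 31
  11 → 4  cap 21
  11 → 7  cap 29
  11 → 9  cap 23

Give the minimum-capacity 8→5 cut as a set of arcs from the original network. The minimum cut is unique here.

Min-cut arcs: {(0,5), (7,2), (7,5), (8,11)} (total capacity 49)

augment #1: 8→0→5 push 29
augment #2: 8→7→5 push 10
augment #3: 8→7→2→5 push 7
augment #4: 8→11→4→5 push 3
max flow = 49; residual-reachable set from 8 gives S-side
cut edges (S→T): {(0,5), (7,2), (7,5), (8,11)} total cap 49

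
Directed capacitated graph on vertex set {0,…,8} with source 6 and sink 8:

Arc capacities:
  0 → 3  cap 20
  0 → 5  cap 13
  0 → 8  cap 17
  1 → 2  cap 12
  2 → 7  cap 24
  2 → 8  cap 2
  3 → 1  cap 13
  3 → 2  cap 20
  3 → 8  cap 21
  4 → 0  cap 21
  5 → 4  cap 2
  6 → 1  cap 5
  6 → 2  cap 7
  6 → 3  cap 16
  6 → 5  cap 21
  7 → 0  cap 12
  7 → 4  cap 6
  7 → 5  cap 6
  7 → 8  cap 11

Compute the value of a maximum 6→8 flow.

Maximum flow value: 30

augment #1: 6→2→8 bottleneck 2, total now 2
augment #2: 6→3→8 bottleneck 16, total now 18
augment #3: 6→2→7→8 bottleneck 5, total now 23
augment #4: 6→1→2→7→8 bottleneck 5, total now 28
augment #5: 6→5→4→0→8 bottleneck 2, total now 30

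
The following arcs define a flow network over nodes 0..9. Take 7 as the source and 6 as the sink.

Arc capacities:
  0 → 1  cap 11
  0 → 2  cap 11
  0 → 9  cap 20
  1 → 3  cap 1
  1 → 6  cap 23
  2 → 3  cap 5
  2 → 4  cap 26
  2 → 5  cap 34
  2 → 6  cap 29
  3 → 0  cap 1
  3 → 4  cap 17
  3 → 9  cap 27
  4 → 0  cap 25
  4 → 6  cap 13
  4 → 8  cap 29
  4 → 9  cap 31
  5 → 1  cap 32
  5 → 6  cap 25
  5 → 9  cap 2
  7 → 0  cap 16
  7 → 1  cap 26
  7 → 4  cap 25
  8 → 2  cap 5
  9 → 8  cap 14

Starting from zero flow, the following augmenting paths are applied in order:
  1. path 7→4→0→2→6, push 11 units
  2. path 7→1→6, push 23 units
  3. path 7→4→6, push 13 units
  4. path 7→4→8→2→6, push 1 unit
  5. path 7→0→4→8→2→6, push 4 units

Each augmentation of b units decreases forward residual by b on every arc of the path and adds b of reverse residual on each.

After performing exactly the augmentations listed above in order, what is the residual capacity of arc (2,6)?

Residual capacity of (2,6): 13

after path 1 (7→4→0→2→6, push 11): res(2,6)=18
after path 2 (7→1→6, push 23): res(2,6)=18
after path 3 (7→4→6, push 13): res(2,6)=18
after path 4 (7→4→8→2→6, push 1): res(2,6)=17
after path 5 (7→0→4→8→2→6, push 4): res(2,6)=13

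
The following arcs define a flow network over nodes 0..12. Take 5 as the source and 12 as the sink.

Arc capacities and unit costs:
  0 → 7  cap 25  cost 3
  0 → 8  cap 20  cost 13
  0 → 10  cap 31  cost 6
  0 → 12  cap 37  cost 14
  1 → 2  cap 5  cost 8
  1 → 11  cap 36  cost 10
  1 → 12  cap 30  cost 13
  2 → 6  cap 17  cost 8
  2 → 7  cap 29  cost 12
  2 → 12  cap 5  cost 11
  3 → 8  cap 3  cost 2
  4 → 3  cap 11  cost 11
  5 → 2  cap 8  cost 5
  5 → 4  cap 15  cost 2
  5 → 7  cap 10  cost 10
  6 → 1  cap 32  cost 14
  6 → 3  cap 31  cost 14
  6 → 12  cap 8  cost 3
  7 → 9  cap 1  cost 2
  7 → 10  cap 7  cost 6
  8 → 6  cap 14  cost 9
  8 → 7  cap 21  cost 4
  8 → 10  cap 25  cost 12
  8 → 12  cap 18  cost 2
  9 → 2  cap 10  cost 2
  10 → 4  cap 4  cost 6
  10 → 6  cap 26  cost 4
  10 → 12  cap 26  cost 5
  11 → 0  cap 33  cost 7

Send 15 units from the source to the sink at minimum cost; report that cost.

Minimum cost for 15 units: 263

shortest-cost path #1: 5→2→12 push 5 @ unit cost 16 (adds 80)
shortest-cost path #2: 5→2→6→12 push 3 @ unit cost 16 (adds 48)
shortest-cost path #3: 5→4→3→8→12 push 3 @ unit cost 17 (adds 51)
shortest-cost path #4: 5→7→10→12 push 4 @ unit cost 21 (adds 84)
total cost = 263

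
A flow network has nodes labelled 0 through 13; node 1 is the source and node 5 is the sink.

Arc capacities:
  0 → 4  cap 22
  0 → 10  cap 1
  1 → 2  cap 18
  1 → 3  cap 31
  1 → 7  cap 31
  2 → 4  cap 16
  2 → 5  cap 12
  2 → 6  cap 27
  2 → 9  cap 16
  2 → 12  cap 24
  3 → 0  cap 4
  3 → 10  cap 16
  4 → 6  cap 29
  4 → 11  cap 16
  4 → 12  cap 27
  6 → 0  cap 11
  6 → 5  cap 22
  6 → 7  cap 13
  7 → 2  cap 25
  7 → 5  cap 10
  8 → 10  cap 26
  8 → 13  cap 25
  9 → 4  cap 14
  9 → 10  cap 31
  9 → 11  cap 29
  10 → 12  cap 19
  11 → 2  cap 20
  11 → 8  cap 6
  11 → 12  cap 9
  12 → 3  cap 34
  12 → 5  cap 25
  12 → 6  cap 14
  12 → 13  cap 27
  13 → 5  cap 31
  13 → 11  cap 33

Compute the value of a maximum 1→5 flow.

augment #1: 1→2→5 bottleneck 12, total now 12
augment #2: 1→7→5 bottleneck 10, total now 22
augment #3: 1→2→6→5 bottleneck 6, total now 28
augment #4: 1→3→10→12→5 bottleneck 16, total now 44
augment #5: 1→7→2→6→5 bottleneck 16, total now 60
augment #6: 1→7→2→12→5 bottleneck 5, total now 65
augment #7: 1→3→0→4→12→5 bottleneck 4, total now 69

Maximum flow value: 69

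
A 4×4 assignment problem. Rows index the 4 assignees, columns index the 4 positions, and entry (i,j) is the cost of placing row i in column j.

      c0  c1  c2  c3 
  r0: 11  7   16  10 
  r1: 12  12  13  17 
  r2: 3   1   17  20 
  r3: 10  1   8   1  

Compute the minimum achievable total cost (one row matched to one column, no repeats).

optimal assignment: row0→col1 (cost 7), row1→col2 (cost 13), row2→col0 (cost 3), row3→col3 (cost 1)
total = 7 + 13 + 3 + 1 = 24

Minimum assignment cost: 24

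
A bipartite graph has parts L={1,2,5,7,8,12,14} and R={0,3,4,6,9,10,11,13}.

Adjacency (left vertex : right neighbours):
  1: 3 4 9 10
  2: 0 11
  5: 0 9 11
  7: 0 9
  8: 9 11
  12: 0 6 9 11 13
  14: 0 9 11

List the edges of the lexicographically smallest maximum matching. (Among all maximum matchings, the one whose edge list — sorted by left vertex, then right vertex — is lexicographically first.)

Lex-smallest maximum matching: {(1,3), (2,0), (5,9), (8,11), (12,6)}

|M| = 5 (so the lex-smallest maximum matching has 5 edges)
process left vertices in ascending order; for each, take the smallest-labelled available neighbour that still permits 5 edges overall, or leave it unmatched if none does
lex-smallest matching: {1-3, 2-0, 5-9, 8-11, 12-6}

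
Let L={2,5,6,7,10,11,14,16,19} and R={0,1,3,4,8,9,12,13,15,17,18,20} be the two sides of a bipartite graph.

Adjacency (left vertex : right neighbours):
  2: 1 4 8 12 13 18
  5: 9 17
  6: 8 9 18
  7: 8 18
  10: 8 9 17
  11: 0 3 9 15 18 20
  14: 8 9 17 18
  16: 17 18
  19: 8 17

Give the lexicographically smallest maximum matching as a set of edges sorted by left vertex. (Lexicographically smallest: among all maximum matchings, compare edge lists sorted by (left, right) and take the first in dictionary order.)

Lex-smallest maximum matching: {(2,1), (5,9), (6,8), (7,18), (10,17), (11,0)}

|M| = 6 (so the lex-smallest maximum matching has 6 edges)
process left vertices in ascending order; for each, take the smallest-labelled available neighbour that still permits 6 edges overall, or leave it unmatched if none does
lex-smallest matching: {2-1, 5-9, 6-8, 7-18, 10-17, 11-0}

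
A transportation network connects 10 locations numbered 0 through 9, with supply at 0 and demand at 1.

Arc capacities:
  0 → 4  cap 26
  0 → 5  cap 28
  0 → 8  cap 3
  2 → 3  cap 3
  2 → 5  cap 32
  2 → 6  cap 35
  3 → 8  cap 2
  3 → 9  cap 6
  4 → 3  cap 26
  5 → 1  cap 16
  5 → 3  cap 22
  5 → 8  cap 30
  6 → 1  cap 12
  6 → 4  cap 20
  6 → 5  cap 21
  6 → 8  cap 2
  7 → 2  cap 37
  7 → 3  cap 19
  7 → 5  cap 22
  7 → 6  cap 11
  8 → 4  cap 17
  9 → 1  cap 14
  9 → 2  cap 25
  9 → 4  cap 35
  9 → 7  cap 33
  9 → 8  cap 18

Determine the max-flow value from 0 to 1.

augment #1: 0→5→1 bottleneck 16, total now 16
augment #2: 0→4→3→9→1 bottleneck 6, total now 22

Maximum flow value: 22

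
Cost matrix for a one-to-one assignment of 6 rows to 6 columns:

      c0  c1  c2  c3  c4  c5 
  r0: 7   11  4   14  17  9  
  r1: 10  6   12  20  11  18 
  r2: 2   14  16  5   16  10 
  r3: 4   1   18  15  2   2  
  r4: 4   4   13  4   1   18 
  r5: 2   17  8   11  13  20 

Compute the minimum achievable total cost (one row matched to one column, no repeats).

Minimum assignment cost: 20

optimal assignment: row0→col2 (cost 4), row1→col1 (cost 6), row2→col3 (cost 5), row3→col5 (cost 2), row4→col4 (cost 1), row5→col0 (cost 2)
total = 4 + 6 + 5 + 2 + 1 + 2 = 20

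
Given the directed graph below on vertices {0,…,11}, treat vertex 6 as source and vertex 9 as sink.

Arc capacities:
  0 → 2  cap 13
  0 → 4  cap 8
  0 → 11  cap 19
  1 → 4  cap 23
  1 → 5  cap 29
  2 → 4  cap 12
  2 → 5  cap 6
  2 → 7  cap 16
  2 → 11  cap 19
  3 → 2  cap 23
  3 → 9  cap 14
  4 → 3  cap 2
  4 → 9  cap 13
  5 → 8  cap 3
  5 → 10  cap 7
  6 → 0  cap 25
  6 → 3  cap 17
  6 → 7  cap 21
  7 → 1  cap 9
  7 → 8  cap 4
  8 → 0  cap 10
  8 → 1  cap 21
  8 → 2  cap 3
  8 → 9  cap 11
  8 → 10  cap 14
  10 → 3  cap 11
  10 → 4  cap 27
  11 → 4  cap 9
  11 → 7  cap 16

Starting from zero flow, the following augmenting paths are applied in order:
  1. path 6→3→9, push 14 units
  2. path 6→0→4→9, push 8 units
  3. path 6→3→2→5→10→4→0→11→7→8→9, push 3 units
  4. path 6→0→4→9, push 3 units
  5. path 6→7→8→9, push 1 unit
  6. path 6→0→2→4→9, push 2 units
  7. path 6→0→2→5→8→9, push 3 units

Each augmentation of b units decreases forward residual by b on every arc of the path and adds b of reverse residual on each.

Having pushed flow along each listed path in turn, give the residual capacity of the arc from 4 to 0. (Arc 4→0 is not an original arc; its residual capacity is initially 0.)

Residual capacity of (4,0): 8

after path 1 (6→3→9, push 14): res(4,0)=0
after path 2 (6→0→4→9, push 8): res(4,0)=8
after path 3 (6→3→2→5→10→4→0→11→7→8→9, push 3): res(4,0)=5
after path 4 (6→0→4→9, push 3): res(4,0)=8
after path 5 (6→7→8→9, push 1): res(4,0)=8
after path 6 (6→0→2→4→9, push 2): res(4,0)=8
after path 7 (6→0→2→5→8→9, push 3): res(4,0)=8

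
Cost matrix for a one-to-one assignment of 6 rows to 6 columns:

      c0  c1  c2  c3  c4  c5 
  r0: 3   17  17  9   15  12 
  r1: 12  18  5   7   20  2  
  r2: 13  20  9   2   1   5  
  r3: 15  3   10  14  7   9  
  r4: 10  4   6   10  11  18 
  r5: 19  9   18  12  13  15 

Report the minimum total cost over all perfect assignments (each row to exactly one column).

Minimum assignment cost: 27

optimal assignment: row0→col0 (cost 3), row1→col5 (cost 2), row2→col4 (cost 1), row3→col1 (cost 3), row4→col2 (cost 6), row5→col3 (cost 12)
total = 3 + 2 + 1 + 3 + 6 + 12 = 27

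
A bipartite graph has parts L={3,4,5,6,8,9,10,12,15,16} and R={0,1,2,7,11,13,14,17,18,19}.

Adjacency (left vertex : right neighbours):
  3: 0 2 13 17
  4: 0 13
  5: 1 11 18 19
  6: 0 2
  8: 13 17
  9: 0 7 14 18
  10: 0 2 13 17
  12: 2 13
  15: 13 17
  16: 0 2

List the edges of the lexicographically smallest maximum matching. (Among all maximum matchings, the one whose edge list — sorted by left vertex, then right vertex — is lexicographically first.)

Lex-smallest maximum matching: {(3,0), (4,13), (5,1), (6,2), (8,17), (9,7)}

|M| = 6 (so the lex-smallest maximum matching has 6 edges)
process left vertices in ascending order; for each, take the smallest-labelled available neighbour that still permits 6 edges overall, or leave it unmatched if none does
lex-smallest matching: {3-0, 4-13, 5-1, 6-2, 8-17, 9-7}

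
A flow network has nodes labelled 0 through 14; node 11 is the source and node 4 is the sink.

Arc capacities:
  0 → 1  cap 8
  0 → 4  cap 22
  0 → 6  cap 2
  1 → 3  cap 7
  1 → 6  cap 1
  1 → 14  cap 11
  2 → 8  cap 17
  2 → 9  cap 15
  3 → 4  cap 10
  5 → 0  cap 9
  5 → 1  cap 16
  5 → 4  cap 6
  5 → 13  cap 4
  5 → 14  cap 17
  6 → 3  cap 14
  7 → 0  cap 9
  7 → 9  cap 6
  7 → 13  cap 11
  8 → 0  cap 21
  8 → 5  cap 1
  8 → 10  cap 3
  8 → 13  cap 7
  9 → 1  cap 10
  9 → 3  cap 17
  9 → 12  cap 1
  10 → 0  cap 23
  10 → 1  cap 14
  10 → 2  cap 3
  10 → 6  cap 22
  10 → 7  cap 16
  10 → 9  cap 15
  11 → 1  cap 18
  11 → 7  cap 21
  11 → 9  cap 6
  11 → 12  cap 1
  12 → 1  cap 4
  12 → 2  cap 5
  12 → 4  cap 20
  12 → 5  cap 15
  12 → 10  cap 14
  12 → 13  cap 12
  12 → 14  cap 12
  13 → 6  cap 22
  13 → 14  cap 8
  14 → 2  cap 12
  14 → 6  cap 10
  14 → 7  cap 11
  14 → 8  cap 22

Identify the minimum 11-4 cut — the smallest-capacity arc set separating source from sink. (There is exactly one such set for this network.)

augment #1: 11→12→4 push 1
augment #2: 11→1→3→4 push 7
augment #3: 11→7→0→4 push 9
augment #4: 11→9→3→4 push 3
augment #5: 11→9→12→4 push 1
augment #6: 11→1→14→8→0→4 push 11
augment #7: 11→7→13→14→8→0→4 push 2
augment #8: 11→7→13→14→8→5→4 push 1
max flow = 35; residual-reachable set from 11 gives S-side
cut edges (S→T): {(0,4), (3,4), (8,5), (9,12), (11,12)} total cap 35

Min-cut arcs: {(0,4), (3,4), (8,5), (9,12), (11,12)} (total capacity 35)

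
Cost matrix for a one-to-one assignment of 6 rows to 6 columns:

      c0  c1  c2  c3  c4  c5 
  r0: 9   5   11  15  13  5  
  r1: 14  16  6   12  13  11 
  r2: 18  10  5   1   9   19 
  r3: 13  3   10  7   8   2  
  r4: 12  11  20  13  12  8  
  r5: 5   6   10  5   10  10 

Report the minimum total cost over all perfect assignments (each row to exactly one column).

Minimum assignment cost: 31

optimal assignment: row0→col1 (cost 5), row1→col2 (cost 6), row2→col3 (cost 1), row3→col5 (cost 2), row4→col4 (cost 12), row5→col0 (cost 5)
total = 5 + 6 + 1 + 2 + 12 + 5 = 31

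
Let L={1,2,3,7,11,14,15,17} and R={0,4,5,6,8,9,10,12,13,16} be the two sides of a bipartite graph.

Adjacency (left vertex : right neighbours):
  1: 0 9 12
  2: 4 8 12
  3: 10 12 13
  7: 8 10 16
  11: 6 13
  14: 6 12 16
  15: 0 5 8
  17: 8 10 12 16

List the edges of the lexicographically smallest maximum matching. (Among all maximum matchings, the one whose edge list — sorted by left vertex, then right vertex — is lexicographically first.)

Lex-smallest maximum matching: {(1,0), (2,4), (3,10), (7,8), (11,6), (14,12), (15,5), (17,16)}

|M| = 8 (so the lex-smallest maximum matching has 8 edges)
process left vertices in ascending order; for each, take the smallest-labelled available neighbour that still permits 8 edges overall, or leave it unmatched if none does
lex-smallest matching: {1-0, 2-4, 3-10, 7-8, 11-6, 14-12, 15-5, 17-16}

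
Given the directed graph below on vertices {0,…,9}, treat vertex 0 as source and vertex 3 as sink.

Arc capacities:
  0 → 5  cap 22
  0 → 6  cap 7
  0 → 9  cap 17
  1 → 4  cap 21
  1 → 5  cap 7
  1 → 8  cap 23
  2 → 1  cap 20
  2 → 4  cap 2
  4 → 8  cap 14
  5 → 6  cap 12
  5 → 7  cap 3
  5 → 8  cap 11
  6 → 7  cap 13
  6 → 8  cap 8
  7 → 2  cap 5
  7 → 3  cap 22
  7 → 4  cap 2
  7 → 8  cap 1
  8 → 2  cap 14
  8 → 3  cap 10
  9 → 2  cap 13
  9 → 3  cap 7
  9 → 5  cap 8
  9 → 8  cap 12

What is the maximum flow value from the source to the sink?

Maximum flow value: 33

augment #1: 0→9→3 bottleneck 7, total now 7
augment #2: 0→5→7→3 bottleneck 3, total now 10
augment #3: 0→5→8→3 bottleneck 10, total now 20
augment #4: 0→6→7→3 bottleneck 7, total now 27
augment #5: 0→5→6→7→3 bottleneck 6, total now 33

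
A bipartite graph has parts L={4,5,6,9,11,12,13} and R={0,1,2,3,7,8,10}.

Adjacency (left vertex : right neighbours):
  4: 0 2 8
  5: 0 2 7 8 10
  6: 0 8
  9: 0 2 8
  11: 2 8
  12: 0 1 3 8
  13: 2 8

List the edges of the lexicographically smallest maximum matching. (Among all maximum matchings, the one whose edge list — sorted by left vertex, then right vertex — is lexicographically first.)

|M| = 5 (so the lex-smallest maximum matching has 5 edges)
process left vertices in ascending order; for each, take the smallest-labelled available neighbour that still permits 5 edges overall, or leave it unmatched if none does
lex-smallest matching: {4-0, 5-7, 6-8, 9-2, 12-1}

Lex-smallest maximum matching: {(4,0), (5,7), (6,8), (9,2), (12,1)}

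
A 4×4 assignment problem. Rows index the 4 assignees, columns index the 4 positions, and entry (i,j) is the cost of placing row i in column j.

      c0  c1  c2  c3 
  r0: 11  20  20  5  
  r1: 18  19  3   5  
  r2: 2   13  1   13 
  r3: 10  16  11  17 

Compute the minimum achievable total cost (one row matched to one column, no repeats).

optimal assignment: row0→col3 (cost 5), row1→col2 (cost 3), row2→col0 (cost 2), row3→col1 (cost 16)
total = 5 + 3 + 2 + 16 = 26

Minimum assignment cost: 26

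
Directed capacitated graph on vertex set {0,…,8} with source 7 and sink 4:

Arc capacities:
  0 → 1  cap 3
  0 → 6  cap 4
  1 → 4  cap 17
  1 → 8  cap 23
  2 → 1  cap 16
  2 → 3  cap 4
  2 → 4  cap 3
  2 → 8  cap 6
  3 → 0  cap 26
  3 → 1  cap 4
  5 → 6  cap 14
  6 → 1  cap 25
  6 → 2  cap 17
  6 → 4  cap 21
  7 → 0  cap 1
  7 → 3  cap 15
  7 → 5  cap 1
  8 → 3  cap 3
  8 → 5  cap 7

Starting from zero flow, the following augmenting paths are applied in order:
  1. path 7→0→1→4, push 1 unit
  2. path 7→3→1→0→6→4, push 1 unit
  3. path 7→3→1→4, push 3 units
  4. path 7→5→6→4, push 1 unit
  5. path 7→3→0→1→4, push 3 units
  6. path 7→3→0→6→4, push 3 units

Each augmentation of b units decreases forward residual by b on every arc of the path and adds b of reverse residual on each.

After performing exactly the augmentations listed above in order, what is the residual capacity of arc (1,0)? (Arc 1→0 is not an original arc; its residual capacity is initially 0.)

after path 1 (7→0→1→4, push 1): res(1,0)=1
after path 2 (7→3→1→0→6→4, push 1): res(1,0)=0
after path 3 (7→3→1→4, push 3): res(1,0)=0
after path 4 (7→5→6→4, push 1): res(1,0)=0
after path 5 (7→3→0→1→4, push 3): res(1,0)=3
after path 6 (7→3→0→6→4, push 3): res(1,0)=3

Residual capacity of (1,0): 3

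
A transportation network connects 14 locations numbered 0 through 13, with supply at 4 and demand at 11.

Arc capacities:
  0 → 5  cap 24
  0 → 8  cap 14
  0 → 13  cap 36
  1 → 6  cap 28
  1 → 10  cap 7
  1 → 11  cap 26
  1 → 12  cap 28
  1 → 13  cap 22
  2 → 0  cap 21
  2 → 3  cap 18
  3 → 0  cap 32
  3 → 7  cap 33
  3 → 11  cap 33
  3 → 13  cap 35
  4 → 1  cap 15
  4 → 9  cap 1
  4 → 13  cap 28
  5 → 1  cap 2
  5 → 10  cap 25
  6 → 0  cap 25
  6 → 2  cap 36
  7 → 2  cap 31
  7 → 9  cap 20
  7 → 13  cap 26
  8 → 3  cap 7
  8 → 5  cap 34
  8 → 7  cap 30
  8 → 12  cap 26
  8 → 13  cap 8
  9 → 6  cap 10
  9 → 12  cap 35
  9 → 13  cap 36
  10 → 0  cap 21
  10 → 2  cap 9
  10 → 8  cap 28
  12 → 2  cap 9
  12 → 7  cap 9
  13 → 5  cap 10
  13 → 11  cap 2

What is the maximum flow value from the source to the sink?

Maximum flow value: 28

augment #1: 4→1→11 bottleneck 15, total now 15
augment #2: 4→13→11 bottleneck 2, total now 17
augment #3: 4→13→5→1→11 bottleneck 2, total now 19
augment #4: 4→9→6→2→3→11 bottleneck 1, total now 20
augment #5: 4→13→5→10→2→3→11 bottleneck 8, total now 28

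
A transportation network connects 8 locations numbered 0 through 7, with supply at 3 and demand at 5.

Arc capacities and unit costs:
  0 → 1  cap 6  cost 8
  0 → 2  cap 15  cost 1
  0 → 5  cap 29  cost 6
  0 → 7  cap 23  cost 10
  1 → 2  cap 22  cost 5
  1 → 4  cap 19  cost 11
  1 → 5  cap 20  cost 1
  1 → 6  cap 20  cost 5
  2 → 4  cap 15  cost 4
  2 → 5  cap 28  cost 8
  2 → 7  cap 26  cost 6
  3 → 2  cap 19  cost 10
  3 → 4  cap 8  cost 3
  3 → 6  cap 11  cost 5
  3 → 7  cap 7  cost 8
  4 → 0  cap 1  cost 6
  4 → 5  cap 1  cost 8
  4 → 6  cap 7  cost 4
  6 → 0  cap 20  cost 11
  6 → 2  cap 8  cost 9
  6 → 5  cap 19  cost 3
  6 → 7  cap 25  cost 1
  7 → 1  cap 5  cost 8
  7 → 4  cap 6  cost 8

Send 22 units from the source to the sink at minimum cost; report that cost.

shortest-cost path #1: 3→6→5 push 11 @ unit cost 8 (adds 88)
shortest-cost path #2: 3→4→6→5 push 7 @ unit cost 10 (adds 70)
shortest-cost path #3: 3→4→5 push 1 @ unit cost 11 (adds 11)
shortest-cost path #4: 3→7→1→5 push 3 @ unit cost 17 (adds 51)
total cost = 220

Minimum cost for 22 units: 220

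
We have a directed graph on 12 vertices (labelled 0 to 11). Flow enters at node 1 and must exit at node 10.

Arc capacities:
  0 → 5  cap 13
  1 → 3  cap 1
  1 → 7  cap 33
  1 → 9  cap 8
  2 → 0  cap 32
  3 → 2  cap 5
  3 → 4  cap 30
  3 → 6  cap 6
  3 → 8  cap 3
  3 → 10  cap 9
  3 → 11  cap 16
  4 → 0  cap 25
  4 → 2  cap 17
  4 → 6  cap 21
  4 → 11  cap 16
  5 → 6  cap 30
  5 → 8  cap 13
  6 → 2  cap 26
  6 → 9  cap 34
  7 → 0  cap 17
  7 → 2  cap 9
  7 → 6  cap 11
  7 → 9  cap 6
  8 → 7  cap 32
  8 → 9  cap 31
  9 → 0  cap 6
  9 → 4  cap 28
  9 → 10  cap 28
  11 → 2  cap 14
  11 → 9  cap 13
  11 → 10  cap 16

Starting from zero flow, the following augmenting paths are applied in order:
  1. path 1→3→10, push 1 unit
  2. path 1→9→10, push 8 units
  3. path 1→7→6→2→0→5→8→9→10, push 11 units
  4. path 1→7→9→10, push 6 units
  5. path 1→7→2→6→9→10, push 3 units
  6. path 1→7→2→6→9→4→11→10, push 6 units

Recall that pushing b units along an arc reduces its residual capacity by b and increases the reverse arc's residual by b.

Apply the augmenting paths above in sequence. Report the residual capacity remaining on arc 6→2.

after path 1 (1→3→10, push 1): res(6,2)=26
after path 2 (1→9→10, push 8): res(6,2)=26
after path 3 (1→7→6→2→0→5→8→9→10, push 11): res(6,2)=15
after path 4 (1→7→9→10, push 6): res(6,2)=15
after path 5 (1→7→2→6→9→10, push 3): res(6,2)=18
after path 6 (1→7→2→6→9→4→11→10, push 6): res(6,2)=24

Residual capacity of (6,2): 24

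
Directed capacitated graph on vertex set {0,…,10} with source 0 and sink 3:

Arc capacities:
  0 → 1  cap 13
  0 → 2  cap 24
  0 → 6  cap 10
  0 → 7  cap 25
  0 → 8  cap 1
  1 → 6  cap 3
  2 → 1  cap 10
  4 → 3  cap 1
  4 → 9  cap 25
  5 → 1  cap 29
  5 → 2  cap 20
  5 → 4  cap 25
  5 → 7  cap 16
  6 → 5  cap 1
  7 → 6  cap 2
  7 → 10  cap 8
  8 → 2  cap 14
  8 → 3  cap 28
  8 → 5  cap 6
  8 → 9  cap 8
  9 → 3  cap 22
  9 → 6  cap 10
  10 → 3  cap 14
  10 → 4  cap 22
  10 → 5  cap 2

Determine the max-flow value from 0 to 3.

Maximum flow value: 10

augment #1: 0→8→3 bottleneck 1, total now 1
augment #2: 0→7→10→3 bottleneck 8, total now 9
augment #3: 0→6→5→4→3 bottleneck 1, total now 10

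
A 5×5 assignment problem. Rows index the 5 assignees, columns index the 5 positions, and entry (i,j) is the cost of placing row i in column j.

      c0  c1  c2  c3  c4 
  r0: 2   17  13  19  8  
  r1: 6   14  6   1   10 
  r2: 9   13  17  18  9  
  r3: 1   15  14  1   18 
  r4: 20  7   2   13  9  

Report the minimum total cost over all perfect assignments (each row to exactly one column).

Minimum assignment cost: 25

one of 2 optimal assignments: row0→col0 (cost 2), row1→col2 (cost 6), row2→col4 (cost 9), row3→col3 (cost 1), row4→col1 (cost 7)
total = 2 + 6 + 9 + 1 + 7 = 25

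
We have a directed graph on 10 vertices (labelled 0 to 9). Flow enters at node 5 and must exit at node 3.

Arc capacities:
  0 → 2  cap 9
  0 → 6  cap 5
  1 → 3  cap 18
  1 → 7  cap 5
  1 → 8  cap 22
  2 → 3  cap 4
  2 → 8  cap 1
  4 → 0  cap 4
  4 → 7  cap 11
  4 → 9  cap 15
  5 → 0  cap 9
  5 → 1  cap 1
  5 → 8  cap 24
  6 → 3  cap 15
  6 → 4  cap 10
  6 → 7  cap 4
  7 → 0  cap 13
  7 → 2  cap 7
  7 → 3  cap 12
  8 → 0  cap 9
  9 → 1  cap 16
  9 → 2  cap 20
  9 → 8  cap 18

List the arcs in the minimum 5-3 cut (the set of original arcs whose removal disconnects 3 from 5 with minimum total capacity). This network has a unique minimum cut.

Min-cut arcs: {(0,6), (2,3), (5,1)} (total capacity 10)

augment #1: 5→1→3 push 1
augment #2: 5→0→2→3 push 4
augment #3: 5→0→6→3 push 5
max flow = 10; residual-reachable set from 5 gives S-side
cut edges (S→T): {(0,6), (2,3), (5,1)} total cap 10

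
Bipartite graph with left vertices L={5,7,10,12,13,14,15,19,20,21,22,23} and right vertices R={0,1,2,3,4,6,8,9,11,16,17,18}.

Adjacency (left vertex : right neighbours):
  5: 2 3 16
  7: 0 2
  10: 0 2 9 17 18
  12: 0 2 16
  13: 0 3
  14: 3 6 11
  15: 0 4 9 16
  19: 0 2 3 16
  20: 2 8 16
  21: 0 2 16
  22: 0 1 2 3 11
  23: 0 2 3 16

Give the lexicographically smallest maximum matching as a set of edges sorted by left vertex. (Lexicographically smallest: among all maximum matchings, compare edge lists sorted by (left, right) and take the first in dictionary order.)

Lex-smallest maximum matching: {(5,2), (7,0), (10,9), (12,16), (13,3), (14,6), (15,4), (20,8), (22,1)}

|M| = 9 (so the lex-smallest maximum matching has 9 edges)
process left vertices in ascending order; for each, take the smallest-labelled available neighbour that still permits 9 edges overall, or leave it unmatched if none does
lex-smallest matching: {5-2, 7-0, 10-9, 12-16, 13-3, 14-6, 15-4, 20-8, 22-1}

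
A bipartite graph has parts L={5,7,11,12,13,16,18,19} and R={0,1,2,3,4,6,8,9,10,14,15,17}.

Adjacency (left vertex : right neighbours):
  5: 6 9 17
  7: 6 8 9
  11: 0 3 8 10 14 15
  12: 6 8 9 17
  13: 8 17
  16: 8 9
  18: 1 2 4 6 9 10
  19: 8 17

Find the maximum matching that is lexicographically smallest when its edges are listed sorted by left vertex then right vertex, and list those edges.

|M| = 6 (so the lex-smallest maximum matching has 6 edges)
process left vertices in ascending order; for each, take the smallest-labelled available neighbour that still permits 6 edges overall, or leave it unmatched if none does
lex-smallest matching: {5-6, 7-8, 11-0, 12-9, 13-17, 18-1}

Lex-smallest maximum matching: {(5,6), (7,8), (11,0), (12,9), (13,17), (18,1)}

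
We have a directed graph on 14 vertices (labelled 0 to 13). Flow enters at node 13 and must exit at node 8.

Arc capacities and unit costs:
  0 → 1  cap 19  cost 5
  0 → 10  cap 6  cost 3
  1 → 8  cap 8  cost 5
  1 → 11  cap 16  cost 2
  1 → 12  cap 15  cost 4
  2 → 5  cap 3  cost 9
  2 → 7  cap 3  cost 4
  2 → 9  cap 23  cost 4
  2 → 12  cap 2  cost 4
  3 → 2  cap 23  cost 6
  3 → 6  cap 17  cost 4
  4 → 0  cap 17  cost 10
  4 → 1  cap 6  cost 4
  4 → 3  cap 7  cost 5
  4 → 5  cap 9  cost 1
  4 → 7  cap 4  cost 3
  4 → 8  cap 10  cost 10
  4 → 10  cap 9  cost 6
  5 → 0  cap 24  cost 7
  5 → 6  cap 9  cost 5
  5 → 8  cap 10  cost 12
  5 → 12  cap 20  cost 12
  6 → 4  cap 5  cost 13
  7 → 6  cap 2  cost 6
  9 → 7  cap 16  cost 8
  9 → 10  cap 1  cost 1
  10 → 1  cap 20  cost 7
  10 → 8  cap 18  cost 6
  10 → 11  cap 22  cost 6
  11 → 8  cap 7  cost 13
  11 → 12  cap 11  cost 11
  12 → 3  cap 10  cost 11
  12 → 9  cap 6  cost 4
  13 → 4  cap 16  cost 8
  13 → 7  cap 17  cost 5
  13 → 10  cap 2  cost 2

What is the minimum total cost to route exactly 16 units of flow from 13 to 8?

shortest-cost path #1: 13→10→8 push 2 @ unit cost 8 (adds 16)
shortest-cost path #2: 13→4→1→8 push 6 @ unit cost 17 (adds 102)
shortest-cost path #3: 13→4→8 push 8 @ unit cost 18 (adds 144)
total cost = 262

Minimum cost for 16 units: 262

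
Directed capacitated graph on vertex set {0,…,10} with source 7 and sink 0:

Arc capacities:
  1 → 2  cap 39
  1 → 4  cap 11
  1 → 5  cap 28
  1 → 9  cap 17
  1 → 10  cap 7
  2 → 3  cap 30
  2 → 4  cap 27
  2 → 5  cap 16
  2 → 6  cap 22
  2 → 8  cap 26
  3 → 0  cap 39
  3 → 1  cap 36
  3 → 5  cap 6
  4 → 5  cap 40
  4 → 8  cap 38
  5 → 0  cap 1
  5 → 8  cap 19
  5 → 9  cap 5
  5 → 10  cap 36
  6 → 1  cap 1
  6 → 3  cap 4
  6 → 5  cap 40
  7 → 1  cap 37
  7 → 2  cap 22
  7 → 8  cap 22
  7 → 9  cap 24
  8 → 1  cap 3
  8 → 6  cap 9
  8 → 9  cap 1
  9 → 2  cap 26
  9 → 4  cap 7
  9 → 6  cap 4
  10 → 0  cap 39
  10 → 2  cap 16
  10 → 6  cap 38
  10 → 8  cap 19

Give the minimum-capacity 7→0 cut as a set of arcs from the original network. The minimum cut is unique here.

augment #1: 7→1→5→0 push 1
augment #2: 7→1→10→0 push 7
augment #3: 7→2→3→0 push 22
augment #4: 7→1→2→3→0 push 8
augment #5: 7→1→5→10→0 push 21
augment #6: 7→8→6→3→0 push 4
augment #7: 7→8→1→5→10→0 push 3
augment #8: 7→8→6→5→10→0 push 5
augment #9: 7→9→2→5→10→0 push 3
max flow = 74; residual-reachable set from 7 gives S-side
cut edges (S→T): {(2,3), (5,0), (6,3), (10,0)} total cap 74

Min-cut arcs: {(2,3), (5,0), (6,3), (10,0)} (total capacity 74)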